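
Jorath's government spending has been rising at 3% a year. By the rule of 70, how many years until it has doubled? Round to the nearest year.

At 3%, doubling takes about 70/3 = 23.33 years.

about 23 years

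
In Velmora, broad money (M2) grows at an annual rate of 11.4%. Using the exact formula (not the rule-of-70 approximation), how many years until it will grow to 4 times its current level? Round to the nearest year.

13 years

t = ln(4) / ln(1 + 0.114) = 1.3863 / 0.107957 ≈ 12.84.
≈ 13 years.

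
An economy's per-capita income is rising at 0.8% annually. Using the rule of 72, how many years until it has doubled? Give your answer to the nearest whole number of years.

At 0.8%, doubling takes about 72/0.8 = 90.00 years.

about 90 years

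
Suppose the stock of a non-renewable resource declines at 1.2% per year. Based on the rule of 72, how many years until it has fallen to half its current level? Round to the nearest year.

The rule works in reverse for decay: 72/1.2 ≈ 60.00 years to halve.

approximately 60 years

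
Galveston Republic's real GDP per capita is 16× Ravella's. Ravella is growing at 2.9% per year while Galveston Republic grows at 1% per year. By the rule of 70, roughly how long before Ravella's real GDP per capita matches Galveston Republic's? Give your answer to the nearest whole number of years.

The growth-rate gap is 2.9% − 1% = 1.9 percentage points.
So the ratio between them halves every 70/1.9 ≈ 36.84 years.
A 16× gap closes after 4 halvings: 4 × 36.84 ≈ 147 years.

around 147 years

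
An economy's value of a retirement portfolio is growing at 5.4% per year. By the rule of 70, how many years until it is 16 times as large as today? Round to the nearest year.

One doubling takes 70/5.4 = 12.96 years.
16× is 4 doublings, so 4 × 12.96 ≈ 52 years.

approximately 52 years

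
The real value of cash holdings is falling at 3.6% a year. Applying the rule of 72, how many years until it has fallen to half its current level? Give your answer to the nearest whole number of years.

The rule works in reverse for decay: 72/3.6 ≈ 20.00 years to halve.

20 years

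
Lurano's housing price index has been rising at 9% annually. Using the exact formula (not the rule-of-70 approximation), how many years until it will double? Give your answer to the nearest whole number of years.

8 years

t = ln(2) / ln(1 + 0.09) = 0.6931 / 0.086178 ≈ 8.04.
≈ 8 years.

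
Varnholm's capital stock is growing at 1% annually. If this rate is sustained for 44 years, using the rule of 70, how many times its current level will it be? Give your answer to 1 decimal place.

Doubling time ≈ 70/1 = 70.00 years.
44 years / 70.00 ≈ 0.63 doublings → factor 2^0.63 ≈ 1.5.

around 1.5 times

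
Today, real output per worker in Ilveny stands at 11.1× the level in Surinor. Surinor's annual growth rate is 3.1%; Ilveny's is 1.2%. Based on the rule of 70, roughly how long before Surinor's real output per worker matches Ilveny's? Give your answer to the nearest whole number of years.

roughly 128 years

Surinor gains on Ilveny at 3.1% − 1.2% = 1.9 points a year.
At that relative rate the gap halves every 70/1.9 ≈ 36.84 years.
An 11.1× gap takes log₂(11.1) ≈ 3.47 halvings to close: 3.47 × 36.84 ≈ 128 years.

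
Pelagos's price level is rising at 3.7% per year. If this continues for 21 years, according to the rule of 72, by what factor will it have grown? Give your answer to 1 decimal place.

Doubling time ≈ 72/3.7 = 19.46 years.
21 years / 19.46 ≈ 1.08 doublings → factor 2^1.08 ≈ 2.1.

roughly 2.1 times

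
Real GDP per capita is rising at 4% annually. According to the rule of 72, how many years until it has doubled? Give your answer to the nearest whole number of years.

Doubling time ≈ 72 / 4 = 18.00 years.

about 18 years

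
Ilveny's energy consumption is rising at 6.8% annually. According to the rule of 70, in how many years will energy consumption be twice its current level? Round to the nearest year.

around 10 years

At 6.8%, doubling takes about 70/6.8 = 10.29 years.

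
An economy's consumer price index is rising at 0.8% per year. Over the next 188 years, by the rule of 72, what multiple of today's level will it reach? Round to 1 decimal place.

Doubling time ≈ 72/0.8 = 90.00 years.
188 years / 90.00 ≈ 2.09 doublings → factor 2^2.09 ≈ 4.3.

approximately 4.3 times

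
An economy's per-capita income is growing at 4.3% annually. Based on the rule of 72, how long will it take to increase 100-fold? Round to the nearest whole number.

At 4.3% it doubles every 72/4.3 ≈ 16.74 years.
100× is log₂ 100 ≈ 6.64 doublings, so ≈ 6.64 × 16.74 = 111 years.

about 111 years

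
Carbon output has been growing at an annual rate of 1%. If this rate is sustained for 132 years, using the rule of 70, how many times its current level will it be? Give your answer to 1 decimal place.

Doubles every ≈ 70.00 years (70/1).
132 years is 1.89 doublings; 2^1.89 ≈ 3.7×.

3.7 times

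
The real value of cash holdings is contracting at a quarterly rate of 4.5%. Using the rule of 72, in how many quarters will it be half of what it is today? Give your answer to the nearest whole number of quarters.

roughly 16 quarters

Halving time ≈ 72 / 4.5 = 16.00 → 16 quarters.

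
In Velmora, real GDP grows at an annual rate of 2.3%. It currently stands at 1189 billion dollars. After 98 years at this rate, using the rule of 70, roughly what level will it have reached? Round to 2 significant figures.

Doubling time ≈ 70/2.3 = 30.43 years.
98 years is 98/30.43 ≈ 3.22 doublings, a factor of 2^3.22 ≈ 9.32.
1189 × 9.32 ≈ 11000 billion dollars.

about 11000 billion dollars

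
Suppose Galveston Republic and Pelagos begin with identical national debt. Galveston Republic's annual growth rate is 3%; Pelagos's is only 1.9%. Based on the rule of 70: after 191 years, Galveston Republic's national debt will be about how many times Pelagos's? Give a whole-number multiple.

roughly 8 times

Rate gap = 3% − 1.9% = 1.1 points.
The ratio doubles every 70/1.1 ≈ 63.64 years.
191/63.64 ≈ 3.00 doublings → ratio ≈ 2^3.00 ≈ 8.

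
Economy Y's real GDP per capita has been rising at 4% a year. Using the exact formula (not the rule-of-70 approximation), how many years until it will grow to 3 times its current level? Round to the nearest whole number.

t = ln(3) / ln(1 + 0.04) = 1.0986 / 0.039221 ≈ 28.01.
≈ 28 years.

28 years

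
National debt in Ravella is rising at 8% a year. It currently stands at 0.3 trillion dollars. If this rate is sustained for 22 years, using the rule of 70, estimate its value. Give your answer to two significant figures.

Doubling time ≈ 70/8 = 8.75 years.
22 years is 22/8.75 ≈ 2.51 doublings, a factor of 2^2.51 ≈ 5.70.
0.3 × 5.70 ≈ 1.7 trillion dollars.

roughly 1.7 trillion dollars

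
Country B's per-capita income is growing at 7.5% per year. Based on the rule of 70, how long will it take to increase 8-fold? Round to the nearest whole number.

One doubling takes 70/7.5 = 9.33 years.
Getting to 8× needs 3 doublings: 3 × 9.33 ≈ 28 years.

roughly 28 years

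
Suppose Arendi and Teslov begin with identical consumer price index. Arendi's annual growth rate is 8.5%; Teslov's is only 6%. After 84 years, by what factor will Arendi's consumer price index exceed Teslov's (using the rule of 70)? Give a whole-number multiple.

around 8 times

Arendi pulls ahead at 2.5 pp per year, so the ratio doubles every 70/2.5 ≈ 28.00 years.
In 84 years that's 3.00 doublings: 2^3.00 ≈ 8.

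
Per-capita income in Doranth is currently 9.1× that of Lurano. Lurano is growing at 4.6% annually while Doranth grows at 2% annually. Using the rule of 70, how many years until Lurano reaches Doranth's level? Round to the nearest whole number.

The growth-rate gap is 4.6% − 2% = 2.6 percentage points.
So the ratio between them halves every 70/2.6 ≈ 26.92 years.
A 9.1× gap takes log₂(9.1) ≈ 3.19 halvings to close: 3.19 × 26.92 ≈ 86 years.

≈ 86 years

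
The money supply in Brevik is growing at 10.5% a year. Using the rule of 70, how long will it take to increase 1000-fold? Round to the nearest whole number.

≈ 66 years

One doubling takes 70/10.5 = 6.67 years.
1000× is log₂ 1000 ≈ 9.97 doublings, so ≈ 9.97 × 6.67 = 66 years.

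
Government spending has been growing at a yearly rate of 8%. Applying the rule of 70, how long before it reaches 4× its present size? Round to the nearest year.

about 18 years

Doubling time ≈ 70/8 = 8.75 years.
4 = 2^2, so 2 doublings → 18 years.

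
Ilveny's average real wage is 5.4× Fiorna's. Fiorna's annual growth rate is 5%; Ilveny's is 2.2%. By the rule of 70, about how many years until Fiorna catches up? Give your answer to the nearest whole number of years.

Fiorna gains on Ilveny at 5% − 2.2% = 2.8 points a year.
At that relative rate the gap halves every 70/2.8 ≈ 25.00 years.
A 5.4× gap takes log₂(5.4) ≈ 2.43 halvings to close: 2.43 × 25.00 ≈ 61 years.

around 61 years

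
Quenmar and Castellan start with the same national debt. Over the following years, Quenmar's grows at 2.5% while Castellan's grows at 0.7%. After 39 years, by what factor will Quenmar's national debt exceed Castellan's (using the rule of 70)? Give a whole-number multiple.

approximately 2 times

Quenmar pulls ahead at 1.8 pp per year, so the ratio doubles every 70/1.8 ≈ 38.89 years.
In 39 years that's 1.00 doublings: 2^1.00 ≈ 2.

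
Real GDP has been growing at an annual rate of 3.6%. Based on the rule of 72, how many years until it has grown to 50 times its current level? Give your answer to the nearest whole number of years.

At 3.6% it doubles every 72/3.6 ≈ 20.00 years.
50× is log₂ 50 ≈ 5.64 doublings, so ≈ 5.64 × 20.00 = 113 years.

roughly 113 years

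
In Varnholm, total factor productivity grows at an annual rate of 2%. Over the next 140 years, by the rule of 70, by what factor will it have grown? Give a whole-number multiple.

70/2 ≈ 35.00 years per doubling.
140 years fits 4 doublings: 2^4 = 16.

16 times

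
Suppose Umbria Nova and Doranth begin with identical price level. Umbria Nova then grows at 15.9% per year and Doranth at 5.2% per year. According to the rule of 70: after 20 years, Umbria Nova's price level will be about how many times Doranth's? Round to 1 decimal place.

≈ 8.3 times

Rate gap = 15.9% − 5.2% = 10.7 points.
The ratio doubles every 70/10.7 ≈ 6.54 years.
20/6.54 ≈ 3.06 doublings → ratio ≈ 2^3.06 ≈ 8.3.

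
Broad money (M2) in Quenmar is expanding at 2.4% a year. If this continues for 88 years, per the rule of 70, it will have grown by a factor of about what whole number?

70/2.4 ≈ 29.17 years per doubling.
88 years fits 3 doublings: 2^3 = 8.

about 8 times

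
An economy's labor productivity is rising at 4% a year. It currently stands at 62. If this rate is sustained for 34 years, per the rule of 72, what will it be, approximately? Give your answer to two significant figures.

approximately 230

It doubles every 72/4 ≈ 18.00 years, so 34 years is 1.89 doublings.
2^1.89 ≈ 3.71; 62 × 3.71 ≈ 230.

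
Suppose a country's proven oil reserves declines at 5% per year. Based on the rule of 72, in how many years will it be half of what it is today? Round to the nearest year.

Halving time ≈ 72 / 5 = 14.40 → 14 years.

about 14 years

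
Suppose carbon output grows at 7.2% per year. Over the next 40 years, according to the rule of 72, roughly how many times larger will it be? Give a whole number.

16 times

Doubling time ≈ 72/7.2 = 10.00 years.
40/10.00 ≈ 4 doublings, so about 2^4 = 16×.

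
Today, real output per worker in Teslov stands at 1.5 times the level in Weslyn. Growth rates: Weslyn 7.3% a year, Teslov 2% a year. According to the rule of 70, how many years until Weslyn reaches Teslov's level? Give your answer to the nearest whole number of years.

Weslyn gains on Teslov at 7.3% − 2% = 5.3 points a year.
At that relative rate the gap halves every 70/5.3 ≈ 13.21 years.
A 1.5 times gap takes log₂(1.5) ≈ 0.58 halvings to close: 0.58 × 13.21 ≈ 8 years.

roughly 8 years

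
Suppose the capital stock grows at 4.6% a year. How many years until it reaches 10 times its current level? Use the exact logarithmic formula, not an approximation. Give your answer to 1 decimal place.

t = ln(10) / ln(1 + 0.046) = 2.3026 / 0.044973 ≈ 51.20.

51.2 years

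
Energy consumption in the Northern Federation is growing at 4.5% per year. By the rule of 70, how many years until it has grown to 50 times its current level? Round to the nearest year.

Doubling time ≈ 70/4.5 = 15.56 years.
Reaching 50× takes log₂(50) ≈ 5.64 doublings.
5.64 × 15.56 ≈ 88 years.

around 88 years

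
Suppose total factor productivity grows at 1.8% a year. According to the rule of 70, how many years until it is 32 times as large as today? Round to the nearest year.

194 years

Doubling time ≈ 70/1.8 = 38.89 years.
32 = 2^5, so 5 doublings → 194 years.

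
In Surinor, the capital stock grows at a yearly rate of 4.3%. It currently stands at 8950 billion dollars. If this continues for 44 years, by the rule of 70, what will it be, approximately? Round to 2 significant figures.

≈ 58000 billion dollars

Doubling time ≈ 70/4.3 = 16.28 years.
44 years is 44/16.28 ≈ 2.70 doublings, a factor of 2^2.70 ≈ 6.50.
8950 × 6.50 ≈ 58000 billion dollars.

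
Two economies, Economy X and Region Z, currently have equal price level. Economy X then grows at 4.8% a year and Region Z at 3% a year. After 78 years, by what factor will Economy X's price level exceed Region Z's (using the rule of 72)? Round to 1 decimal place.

Only the 1.8-point difference matters.
72/1.8 ≈ 40.00 years per doubling of the ratio; 78 years gives 1.95 doublings, so ≈ 3.9×.

approximately 3.9 times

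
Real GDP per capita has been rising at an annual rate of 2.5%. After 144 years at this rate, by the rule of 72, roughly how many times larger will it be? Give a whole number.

At 2.5% one doubling takes ≈ 28.80 years; 144 years is 5 of them, so ×32.

≈ 32 times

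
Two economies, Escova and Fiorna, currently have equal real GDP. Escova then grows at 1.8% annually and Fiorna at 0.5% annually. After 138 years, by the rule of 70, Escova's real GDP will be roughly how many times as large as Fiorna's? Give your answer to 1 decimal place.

about 5.9 times

Rate gap = 1.8% − 0.5% = 1.3 points.
The ratio doubles every 70/1.3 ≈ 53.85 years.
138/53.85 ≈ 2.56 doublings → ratio ≈ 2^2.56 ≈ 5.9.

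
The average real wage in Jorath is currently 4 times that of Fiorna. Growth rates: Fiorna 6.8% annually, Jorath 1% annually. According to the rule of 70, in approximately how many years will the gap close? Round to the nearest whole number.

The growth-rate gap is 6.8% − 1% = 5.8 percentage points.
So the ratio between them halves every 70/5.8 ≈ 12.07 years.
A 4 times gap closes after 2 halvings: 2 × 12.07 ≈ 24 years.

approximately 24 years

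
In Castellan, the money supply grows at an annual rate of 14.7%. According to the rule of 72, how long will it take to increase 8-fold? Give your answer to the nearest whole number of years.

Doubling time ≈ 72/14.7 = 4.90 years.
8 = 2^3, so 3 doublings → 15 years.

approximately 15 years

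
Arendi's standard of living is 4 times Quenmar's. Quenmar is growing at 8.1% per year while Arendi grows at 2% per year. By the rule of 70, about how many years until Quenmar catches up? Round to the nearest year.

What matters is the difference: 6.1 pp.
Rule of 70 on the gap: the ratio halves every 70/6.1 ≈ 11.48 years.
A 4 times gap closes after 2 halvings: 2 × 11.48 ≈ 23 years.

around 23 years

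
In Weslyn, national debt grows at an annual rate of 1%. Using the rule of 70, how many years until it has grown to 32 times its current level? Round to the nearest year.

350 years

One doubling takes 70/1 = 70.00 years.
32× is 5 doublings, so 5 × 70.00 ≈ 350 years.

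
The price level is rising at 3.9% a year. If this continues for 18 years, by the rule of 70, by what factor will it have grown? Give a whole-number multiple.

70/3.9 ≈ 17.95 years per doubling.
18 years fits 1 doubling: 2^1 = 2.

around 2 times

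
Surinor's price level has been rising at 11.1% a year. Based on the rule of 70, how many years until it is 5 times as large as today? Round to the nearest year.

At 11.1% it doubles every 70/11.1 ≈ 6.31 years.
5× is log₂ 5 ≈ 2.32 doublings, so ≈ 2.32 × 6.31 = 15 years.

≈ 15 years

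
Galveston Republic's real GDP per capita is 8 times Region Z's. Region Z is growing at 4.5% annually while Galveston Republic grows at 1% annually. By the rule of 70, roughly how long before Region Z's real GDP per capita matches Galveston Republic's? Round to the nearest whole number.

What matters is the difference: 3.5 pp.
Rule of 70 on the gap: the ratio halves every 70/3.5 ≈ 20.00 years.
An 8 times gap closes after 3 halvings: 3 × 20.00 ≈ 60 years.

60 years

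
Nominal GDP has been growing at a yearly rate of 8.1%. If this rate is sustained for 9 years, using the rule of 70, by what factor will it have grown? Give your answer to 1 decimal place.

Doubling time ≈ 70/8.1 = 8.64 years.
9 years / 8.64 ≈ 1.04 doublings → factor 2^1.04 ≈ 2.1.

roughly 2.1 times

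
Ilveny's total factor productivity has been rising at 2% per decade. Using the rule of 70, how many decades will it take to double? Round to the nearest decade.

about 35 decades

At 2%, doubling takes about 70/2 = 35.00 decades.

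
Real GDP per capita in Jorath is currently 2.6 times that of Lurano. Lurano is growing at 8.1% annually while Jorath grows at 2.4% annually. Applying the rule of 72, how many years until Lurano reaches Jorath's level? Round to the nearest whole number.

What matters is the difference: 5.7 pp.
Rule of 72 on the gap: the ratio halves every 72/5.7 ≈ 12.63 years.
A 2.6 times gap takes log₂(2.6) ≈ 1.38 halvings to close: 1.38 × 12.63 ≈ 17 years.

approximately 17 years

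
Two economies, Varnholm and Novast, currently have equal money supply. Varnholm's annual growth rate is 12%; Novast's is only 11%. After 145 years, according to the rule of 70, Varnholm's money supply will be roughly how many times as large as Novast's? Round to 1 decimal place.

Rate gap = 12% − 11% = 1 point.
The ratio doubles every 70/1 ≈ 70.00 years.
145/70.00 ≈ 2.07 doublings → ratio ≈ 2^2.07 ≈ 4.2.

4.2 times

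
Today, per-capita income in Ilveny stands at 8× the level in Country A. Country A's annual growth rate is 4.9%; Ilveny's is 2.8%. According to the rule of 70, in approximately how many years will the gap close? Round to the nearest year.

Country A gains on Ilveny at 4.9% − 2.8% = 2.1 points a year.
At that relative rate the gap halves every 70/2.1 ≈ 33.33 years.
An 8× gap closes after 3 halvings: 3 × 33.33 ≈ 100 years.

around 100 years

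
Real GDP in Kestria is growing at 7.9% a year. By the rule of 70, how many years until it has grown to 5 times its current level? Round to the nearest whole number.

around 21 years

At 7.9% it doubles every 70/7.9 ≈ 8.86 years.
5× is log₂ 5 ≈ 2.32 doublings, so ≈ 2.32 × 8.86 = 21 years.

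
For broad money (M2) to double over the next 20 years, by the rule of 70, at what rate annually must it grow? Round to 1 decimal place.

3.5% annually

70 / 20 ≈ 3.50, so about 3.5% annually.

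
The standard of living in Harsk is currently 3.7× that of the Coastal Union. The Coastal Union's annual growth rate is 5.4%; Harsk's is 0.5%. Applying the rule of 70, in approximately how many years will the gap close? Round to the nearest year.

27 years

What matters is the difference: 4.9 pp.
Rule of 70 on the gap: the ratio halves every 70/4.9 ≈ 14.29 years.
A 3.7× gap takes log₂(3.7) ≈ 1.89 halvings to close: 1.89 × 14.29 ≈ 27 years.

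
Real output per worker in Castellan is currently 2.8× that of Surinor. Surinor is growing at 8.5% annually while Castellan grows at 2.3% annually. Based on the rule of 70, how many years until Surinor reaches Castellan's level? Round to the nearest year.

Surinor gains on Castellan at 8.5% − 2.3% = 6.2 points a year.
At that relative rate the gap halves every 70/6.2 ≈ 11.29 years.
A 2.8× gap takes log₂(2.8) ≈ 1.49 halvings to close: 1.49 × 11.29 ≈ 17 years.

approximately 17 years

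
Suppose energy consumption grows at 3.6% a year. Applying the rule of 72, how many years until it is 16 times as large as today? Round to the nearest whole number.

Doubling time ≈ 72/3.6 = 20.00 years.
Getting to 16× needs 4 doublings: 4 × 20.00 ≈ 80 years.

roughly 80 years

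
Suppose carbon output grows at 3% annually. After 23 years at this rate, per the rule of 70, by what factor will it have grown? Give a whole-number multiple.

≈ 2 times

70/3 ≈ 23.33 years per doubling.
23 years fits 1 doubling: 2^1 = 2.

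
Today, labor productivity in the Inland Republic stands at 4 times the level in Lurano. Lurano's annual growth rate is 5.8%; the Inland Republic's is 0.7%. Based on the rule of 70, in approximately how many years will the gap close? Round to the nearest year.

What matters is the difference: 5.1 pp.
Rule of 70 on the gap: the ratio halves every 70/5.1 ≈ 13.73 years.
A 4 times gap closes after 2 halvings: 2 × 13.73 ≈ 27 years.

roughly 27 years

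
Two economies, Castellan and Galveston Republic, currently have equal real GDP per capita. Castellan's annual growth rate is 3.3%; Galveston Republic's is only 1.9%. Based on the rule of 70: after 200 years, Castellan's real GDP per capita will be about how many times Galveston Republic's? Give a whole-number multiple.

Only the 1.4-point difference matters.
70/1.4 ≈ 50.00 years per doubling of the ratio; 200 years gives 4.00 doublings, so ≈ 16×.

around 16 times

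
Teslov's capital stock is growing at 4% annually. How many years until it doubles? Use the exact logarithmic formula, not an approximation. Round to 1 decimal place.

17.7 years

t = ln(2) / ln(1 + 0.04) = 0.6931 / 0.039221 ≈ 17.67.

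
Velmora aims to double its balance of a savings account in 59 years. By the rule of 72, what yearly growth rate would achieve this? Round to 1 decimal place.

72 / 59 ≈ 1.22, so about 1.2% per year.

1.2%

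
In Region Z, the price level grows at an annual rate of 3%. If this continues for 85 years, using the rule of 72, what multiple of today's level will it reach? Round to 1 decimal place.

Doubling time ≈ 72/3 = 24.00 years.
85 years / 24.00 ≈ 3.54 doublings → factor 2^3.54 ≈ 11.6.

roughly 11.6 times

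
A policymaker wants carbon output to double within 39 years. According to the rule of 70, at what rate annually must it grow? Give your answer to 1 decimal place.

70 / 39 ≈ 1.79, so about 1.8% annually.

≈ 1.8%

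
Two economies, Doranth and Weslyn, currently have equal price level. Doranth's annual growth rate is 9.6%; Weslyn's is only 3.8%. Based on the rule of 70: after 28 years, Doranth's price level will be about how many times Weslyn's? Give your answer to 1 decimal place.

Rate gap = 9.6% − 3.8% = 5.8 points.
The ratio doubles every 70/5.8 ≈ 12.07 years.
28/12.07 ≈ 2.32 doublings → ratio ≈ 2^2.32 ≈ 5.0.

≈ 5.0 times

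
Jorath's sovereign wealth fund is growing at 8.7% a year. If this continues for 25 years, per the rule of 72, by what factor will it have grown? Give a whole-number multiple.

approximately 8 times

Doubling time ≈ 72/8.7 = 8.28 years.
25/8.28 ≈ 3 doublings, so about 2^3 = 8×.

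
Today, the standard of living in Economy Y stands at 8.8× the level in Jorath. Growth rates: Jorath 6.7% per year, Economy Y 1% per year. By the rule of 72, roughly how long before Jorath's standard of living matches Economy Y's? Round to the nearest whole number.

roughly 40 years

Jorath gains on Economy Y at 6.7% − 1% = 5.7 points a year.
At that relative rate the gap halves every 72/5.7 ≈ 12.63 years.
An 8.8× gap takes log₂(8.8) ≈ 3.14 halvings to close: 3.14 × 12.63 ≈ 40 years.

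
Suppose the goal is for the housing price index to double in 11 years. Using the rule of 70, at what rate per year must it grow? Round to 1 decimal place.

70 / 11 ≈ 6.36, so about 6.4% per year.

roughly 6.4%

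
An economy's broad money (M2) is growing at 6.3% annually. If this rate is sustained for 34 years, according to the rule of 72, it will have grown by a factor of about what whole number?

72/6.3 ≈ 11.43 years per doubling.
34 years fits 3 doublings: 2^3 = 8.

≈ 8 times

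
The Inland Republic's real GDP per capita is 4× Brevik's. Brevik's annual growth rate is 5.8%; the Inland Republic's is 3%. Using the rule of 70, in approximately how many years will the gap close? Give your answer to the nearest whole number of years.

What matters is the difference: 2.8 pp.
Rule of 70 on the gap: the ratio halves every 70/2.8 ≈ 25.00 years.
A 4× gap closes after 2 halvings: 2 × 25.00 ≈ 50 years.

approximately 50 years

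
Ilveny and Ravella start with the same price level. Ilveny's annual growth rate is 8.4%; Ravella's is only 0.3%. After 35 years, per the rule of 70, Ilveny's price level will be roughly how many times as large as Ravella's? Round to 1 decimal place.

approximately 16.6 times

Rate gap = 8.4% − 0.3% = 8.1 points.
The ratio doubles every 70/8.1 ≈ 8.64 years.
35/8.64 ≈ 4.05 doublings → ratio ≈ 2^4.05 ≈ 16.6.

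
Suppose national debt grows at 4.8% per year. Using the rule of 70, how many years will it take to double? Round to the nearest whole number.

≈ 15 years

At 4.8%, doubling takes about 70/4.8 = 14.58 years.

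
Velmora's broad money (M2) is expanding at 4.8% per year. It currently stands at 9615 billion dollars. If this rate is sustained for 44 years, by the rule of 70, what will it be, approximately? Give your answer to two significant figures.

roughly 78000 billion dollars

Doubling time ≈ 70/4.8 = 14.58 years.
44 years is 44/14.58 ≈ 3.02 doublings, a factor of 2^3.02 ≈ 8.11.
9615 × 8.11 ≈ 78000 billion dollars.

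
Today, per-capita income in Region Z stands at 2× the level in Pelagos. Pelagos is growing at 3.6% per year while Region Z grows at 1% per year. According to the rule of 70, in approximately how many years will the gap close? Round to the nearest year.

The growth-rate gap is 3.6% − 1% = 2.6 percentage points.
So the ratio between them halves every 70/2.6 ≈ 26.92 years.
A 2× gap closes after 1 halving: 1 × 26.92 ≈ 27 years.

around 27 years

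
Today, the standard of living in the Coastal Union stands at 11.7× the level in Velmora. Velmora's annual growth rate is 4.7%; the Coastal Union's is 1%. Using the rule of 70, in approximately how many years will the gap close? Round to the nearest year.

about 67 years

Velmora gains on the Coastal Union at 4.7% − 1% = 3.7 points a year.
At that relative rate the gap halves every 70/3.7 ≈ 18.92 years.
An 11.7× gap takes log₂(11.7) ≈ 3.55 halvings to close: 3.55 × 18.92 ≈ 67 years.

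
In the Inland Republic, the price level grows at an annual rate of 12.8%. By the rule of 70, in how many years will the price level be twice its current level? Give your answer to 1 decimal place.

approximately 5.5 years

Doubling time ≈ 70 / 12.8 = 5.47 years.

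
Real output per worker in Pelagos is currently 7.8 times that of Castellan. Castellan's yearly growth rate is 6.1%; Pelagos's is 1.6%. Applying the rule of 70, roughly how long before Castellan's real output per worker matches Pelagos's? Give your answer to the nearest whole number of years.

Castellan gains on Pelagos at 6.1% − 1.6% = 4.5 points a year.
At that relative rate the gap halves every 70/4.5 ≈ 15.56 years.
A 7.8 times gap takes log₂(7.8) ≈ 2.96 halvings to close: 2.96 × 15.56 ≈ 46 years.

about 46 years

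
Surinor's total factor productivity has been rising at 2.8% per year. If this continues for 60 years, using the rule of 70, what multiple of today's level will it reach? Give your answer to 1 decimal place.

around 5.3 times

Doubles every ≈ 25.00 years (70/2.8).
60 years is 2.40 doublings; 2^2.40 ≈ 5.3×.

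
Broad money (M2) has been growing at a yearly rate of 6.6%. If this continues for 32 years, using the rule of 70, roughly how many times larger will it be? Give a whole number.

At 6.6% one doubling takes ≈ 10.61 years; 32 years is 3 of them, so ×8.

approximately 8 times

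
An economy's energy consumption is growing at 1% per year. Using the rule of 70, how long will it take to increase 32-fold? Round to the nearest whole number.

approximately 350 years

One doubling takes 70/1 = 70.00 years.
32 = 2^5, so 5 doublings → 350 years.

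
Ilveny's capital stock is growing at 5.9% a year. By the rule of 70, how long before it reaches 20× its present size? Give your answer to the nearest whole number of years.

One doubling takes 70/5.9 = 11.86 years.
Reaching 20× takes log₂(20) ≈ 4.32 doublings.
4.32 × 11.86 ≈ 51 years.

about 51 years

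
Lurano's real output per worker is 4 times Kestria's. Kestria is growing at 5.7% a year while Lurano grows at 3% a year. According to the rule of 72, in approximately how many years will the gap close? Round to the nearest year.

Kestria gains on Lurano at 5.7% − 3% = 2.7 points a year.
At that relative rate the gap halves every 72/2.7 ≈ 26.67 years.
A 4 times gap closes after 2 halvings: 2 × 26.67 ≈ 53 years.

≈ 53 years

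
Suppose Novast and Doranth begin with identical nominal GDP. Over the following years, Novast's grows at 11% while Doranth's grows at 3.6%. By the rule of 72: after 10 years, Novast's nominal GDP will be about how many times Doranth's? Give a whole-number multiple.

Novast pulls ahead at 7.4 pp per year, so the ratio doubles every 72/7.4 ≈ 9.73 years.
In 10 years that's 1.03 doublings: 2^1.03 ≈ 2.

about 2 times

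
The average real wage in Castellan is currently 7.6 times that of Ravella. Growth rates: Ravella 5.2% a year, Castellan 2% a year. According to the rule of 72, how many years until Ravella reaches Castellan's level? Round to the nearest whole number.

What matters is the difference: 3.2 pp.
Rule of 72 on the gap: the ratio halves every 72/3.2 ≈ 22.50 years.
A 7.6 times gap takes log₂(7.6) ≈ 2.93 halvings to close: 2.93 × 22.50 ≈ 66 years.

about 66 years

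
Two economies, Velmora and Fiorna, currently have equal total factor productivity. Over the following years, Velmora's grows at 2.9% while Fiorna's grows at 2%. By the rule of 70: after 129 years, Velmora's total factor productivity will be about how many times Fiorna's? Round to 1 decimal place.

Velmora pulls ahead at 0.9 pp per year, so the ratio doubles every 70/0.9 ≈ 77.78 years.
In 129 years that's 1.66 doublings: 2^1.66 ≈ 3.2.

approximately 3.2 times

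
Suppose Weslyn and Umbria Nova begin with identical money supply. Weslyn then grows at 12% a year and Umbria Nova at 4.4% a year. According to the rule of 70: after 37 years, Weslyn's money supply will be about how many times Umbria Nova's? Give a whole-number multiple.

Rate gap = 12% − 4.4% = 7.6 points.
The ratio doubles every 70/7.6 ≈ 9.21 years.
37/9.21 ≈ 4.02 doublings → ratio ≈ 2^4.02 ≈ 16.

roughly 16 times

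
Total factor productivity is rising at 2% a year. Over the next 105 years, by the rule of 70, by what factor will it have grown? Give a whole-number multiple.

≈ 8 times

At 2% one doubling takes ≈ 35.00 years; 105 years is 3 of them, so ×8.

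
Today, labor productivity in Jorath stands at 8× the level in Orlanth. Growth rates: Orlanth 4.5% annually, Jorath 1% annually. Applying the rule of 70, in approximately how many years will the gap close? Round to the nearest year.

Orlanth gains on Jorath at 4.5% − 1% = 3.5 points a year.
At that relative rate the gap halves every 70/3.5 ≈ 20.00 years.
An 8× gap closes after 3 halvings: 3 × 20.00 ≈ 60 years.

around 60 years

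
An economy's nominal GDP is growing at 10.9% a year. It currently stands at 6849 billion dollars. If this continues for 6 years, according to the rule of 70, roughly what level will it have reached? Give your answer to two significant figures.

It doubles every 70/10.9 ≈ 6.42 years, so 6 years is 0.93 doublings.
2^0.93 ≈ 1.91; 6849 × 1.91 ≈ 13000 billion dollars.

roughly 13000 billion dollars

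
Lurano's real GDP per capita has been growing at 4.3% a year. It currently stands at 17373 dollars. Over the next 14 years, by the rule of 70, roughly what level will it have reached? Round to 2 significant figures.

Doubling time ≈ 70/4.3 = 16.28 years.
14 years is 14/16.28 ≈ 0.86 doublings, a factor of 2^0.86 ≈ 1.82.
17373 × 1.82 ≈ 32000 dollars.

approximately 32000 dollars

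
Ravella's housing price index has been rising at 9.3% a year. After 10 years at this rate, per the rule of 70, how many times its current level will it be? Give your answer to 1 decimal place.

Doubling time ≈ 70/9.3 = 7.53 years.
10 years / 7.53 ≈ 1.33 doublings → factor 2^1.33 ≈ 2.5.

about 2.5 times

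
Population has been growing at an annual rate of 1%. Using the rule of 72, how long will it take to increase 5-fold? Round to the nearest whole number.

At 1% it doubles every 72/1 ≈ 72.00 years.
Reaching 5× takes log₂(5) ≈ 2.32 doublings.
2.32 × 72.00 ≈ 167 years.

167 years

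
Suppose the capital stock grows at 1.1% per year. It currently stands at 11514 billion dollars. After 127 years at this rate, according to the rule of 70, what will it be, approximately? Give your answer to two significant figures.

It doubles every 70/1.1 ≈ 63.64 years, so 127 years is 2.00 doublings.
2^2.00 ≈ 4.00; 11514 × 4.00 ≈ 46000 billion dollars.

around 46000 billion dollars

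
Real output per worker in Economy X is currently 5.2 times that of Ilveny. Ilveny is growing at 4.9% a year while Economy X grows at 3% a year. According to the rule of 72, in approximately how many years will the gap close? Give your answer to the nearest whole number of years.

What matters is the difference: 1.9 pp.
Rule of 72 on the gap: the ratio halves every 72/1.9 ≈ 37.89 years.
A 5.2 times gap takes log₂(5.2) ≈ 2.38 halvings to close: 2.38 × 37.89 ≈ 90 years.

approximately 90 years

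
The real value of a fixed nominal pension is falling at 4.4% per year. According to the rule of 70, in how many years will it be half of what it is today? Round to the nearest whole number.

Halving time ≈ 70 / 4.4 = 15.91 → 16 years.

approximately 16 years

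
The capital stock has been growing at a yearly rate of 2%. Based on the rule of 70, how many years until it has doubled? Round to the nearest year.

Doubling time ≈ 70 / 2 = 35.00 years.

approximately 35 years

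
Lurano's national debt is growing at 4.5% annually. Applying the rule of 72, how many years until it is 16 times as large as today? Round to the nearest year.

Doubling time ≈ 72/4.5 = 16.00 years.
16 = 2^4, so 4 doublings → 64 years.

roughly 64 years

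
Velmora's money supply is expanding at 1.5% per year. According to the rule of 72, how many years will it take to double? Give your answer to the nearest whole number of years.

Doubling time ≈ 72 / 1.5 = 48.00 years.

48 years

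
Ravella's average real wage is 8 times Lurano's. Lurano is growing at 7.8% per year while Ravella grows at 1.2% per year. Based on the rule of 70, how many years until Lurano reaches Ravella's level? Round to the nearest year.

Lurano gains on Ravella at 7.8% − 1.2% = 6.6 points a year.
At that relative rate the gap halves every 70/6.6 ≈ 10.61 years.
An 8 times gap closes after 3 halvings: 3 × 10.61 ≈ 32 years.

around 32 years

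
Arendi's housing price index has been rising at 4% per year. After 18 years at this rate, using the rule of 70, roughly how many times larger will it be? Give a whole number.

70/4 ≈ 17.50 years per doubling.
18 years fits 1 doubling: 2^1 = 2.

around 2 times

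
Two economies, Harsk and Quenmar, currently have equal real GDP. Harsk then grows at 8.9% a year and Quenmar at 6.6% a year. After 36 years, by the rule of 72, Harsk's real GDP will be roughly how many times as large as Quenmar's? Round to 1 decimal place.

Rate gap = 8.9% − 6.6% = 2.3 points.
The ratio doubles every 72/2.3 ≈ 31.30 years.
36/31.30 ≈ 1.15 doublings → ratio ≈ 2^1.15 ≈ 2.2.

≈ 2.2 times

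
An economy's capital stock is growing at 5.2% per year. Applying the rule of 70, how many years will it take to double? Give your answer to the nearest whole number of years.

At 5.2%, doubling takes about 70/5.2 = 13.46 years.

about 13 years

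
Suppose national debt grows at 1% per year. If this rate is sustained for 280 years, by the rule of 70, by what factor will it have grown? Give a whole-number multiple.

70/1 ≈ 70.00 years per doubling.
280 years fits 4 doublings: 2^4 = 16.

approximately 16 times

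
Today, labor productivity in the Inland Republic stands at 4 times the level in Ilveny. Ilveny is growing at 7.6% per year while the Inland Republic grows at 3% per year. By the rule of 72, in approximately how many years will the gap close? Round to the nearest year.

≈ 31 years

The growth-rate gap is 7.6% − 3% = 4.6 percentage points.
So the ratio between them halves every 72/4.6 ≈ 15.65 years.
A 4 times gap closes after 2 halvings: 2 × 15.65 ≈ 31 years.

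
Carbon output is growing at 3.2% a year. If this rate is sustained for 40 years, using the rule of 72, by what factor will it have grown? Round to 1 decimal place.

≈ 3.4 times

Doubles every ≈ 22.50 years (72/3.2).
40 years is 1.78 doublings; 2^1.78 ≈ 3.4×.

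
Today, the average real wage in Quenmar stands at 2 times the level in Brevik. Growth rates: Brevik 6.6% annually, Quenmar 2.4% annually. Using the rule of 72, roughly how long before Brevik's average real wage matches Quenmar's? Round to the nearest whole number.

≈ 17 years

The growth-rate gap is 6.6% − 2.4% = 4.2 percentage points.
So the ratio between them halves every 72/4.2 ≈ 17.14 years.
A 2 times gap closes after 1 halving: 1 × 17.14 ≈ 17 years.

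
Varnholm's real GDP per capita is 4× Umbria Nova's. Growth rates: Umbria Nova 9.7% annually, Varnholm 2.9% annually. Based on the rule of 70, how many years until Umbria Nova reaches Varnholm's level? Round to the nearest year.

What matters is the difference: 6.8 pp.
Rule of 70 on the gap: the ratio halves every 70/6.8 ≈ 10.29 years.
A 4× gap closes after 2 halvings: 2 × 10.29 ≈ 21 years.

≈ 21 years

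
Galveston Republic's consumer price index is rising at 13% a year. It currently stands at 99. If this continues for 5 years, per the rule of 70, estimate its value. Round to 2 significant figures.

approximately 190

It doubles every 70/13 ≈ 5.38 years, so 5 years is 0.93 doublings.
2^0.93 ≈ 1.91; 99 × 1.91 ≈ 190.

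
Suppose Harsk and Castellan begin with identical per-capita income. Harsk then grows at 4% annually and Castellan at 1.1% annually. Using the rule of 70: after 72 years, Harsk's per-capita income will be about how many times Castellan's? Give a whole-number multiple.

≈ 8 times

Harsk pulls ahead at 2.9 pp per year, so the ratio doubles every 70/2.9 ≈ 24.14 years.
In 72 years that's 2.98 doublings: 2^2.98 ≈ 8.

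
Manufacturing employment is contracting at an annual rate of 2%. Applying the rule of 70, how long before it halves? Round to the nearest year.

roughly 35 years

Halving time ≈ 70 / 2 = 35.00 → 35 years.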